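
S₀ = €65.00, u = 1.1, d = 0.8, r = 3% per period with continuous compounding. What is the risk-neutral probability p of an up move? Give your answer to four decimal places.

Risk-neutral probability p = (e^0.03 − 0.8)/(1.1 − 0.8) = 0.2305/0.3000 = 0.7682

p = 0.7682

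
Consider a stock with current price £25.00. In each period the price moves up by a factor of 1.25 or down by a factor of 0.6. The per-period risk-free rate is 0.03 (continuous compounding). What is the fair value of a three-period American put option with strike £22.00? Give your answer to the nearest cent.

Risk-neutral probability p = (e^0.03 − 0.6)/(1.25 − 0.6) = 0.4305/0.6500 = 0.6622
Terminal stock prices: S_uuu = 48.83, S_uud = 23.44, S_udd = 11.25, S_ddd = 5.4
Terminal payoffs (K − S): max(-26.83, 0) = 0, max(-1.438, 0) = 0, max(10.75, 0) = 10.75, max(16.6, 0) = 16.6
Node uu (S = 39.06): continuation = e^(−0.03)·[0.6622·0.0000 + 0.3378·0.0000] = 0.0000; exercise value = 0.0000 ≤ continuation, so V_uu = 0.0000
Node ud (S = 18.75): continuation = e^(−0.03)·[0.6622·0.0000 + 0.3378·10.7500] = 3.5236; exercise value = 3.2500 ≤ continuation, so V_ud = 3.5236
Node dd (S = 9): continuation = e^(−0.03)·[0.6622·10.7500 + 0.3378·16.6000] = 12.3498; exercise value = 13.0000 > continuation, so V_dd = 13.0000 (exercise)
Node u (S = 31.25): continuation = e^(−0.03)·[0.6622·0.0000 + 0.3378·3.5236] = 1.1550; exercise value = 0.0000 ≤ continuation, so V_u = 1.1550
Node d (S = 15): continuation = e^(−0.03)·[0.6622·3.5236 + 0.3378·13.0000] = 6.5257; exercise value = 7.0000 > continuation, so V_d = 7.0000 (exercise)
Node 0 (S = 25): continuation = e^(−0.03)·[0.6622·1.1550 + 0.3378·7.0000] = 3.0367; exercise value = 0.0000 ≤ continuation, so V_0 = 3.0367

£3.04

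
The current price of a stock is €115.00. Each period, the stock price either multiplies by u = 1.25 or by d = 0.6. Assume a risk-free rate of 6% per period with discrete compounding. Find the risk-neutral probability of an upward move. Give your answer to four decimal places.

p = 0.7077

Risk-neutral probability p = (1 + 0.06 − 0.6)/(1.25 − 0.6) = 0.4600/0.6500 = 0.7077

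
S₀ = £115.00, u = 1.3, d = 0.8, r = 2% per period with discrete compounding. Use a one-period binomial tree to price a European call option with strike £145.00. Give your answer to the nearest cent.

Risk-neutral probability p = (1 + 0.02 − 0.8)/(1.3 − 0.8) = 0.2200/0.5000 = 0.4400
Terminal stock prices: S_u = 149.5, S_d = 92
Terminal payoffs (S − K): max(4.5, 0) = 4.5, max(-53, 0) = 0
Node 0 (S = 115): V_0 = 1/1.02·[0.4400·4.5000 + 0.5600·0.0000] = 1.9412

£1.94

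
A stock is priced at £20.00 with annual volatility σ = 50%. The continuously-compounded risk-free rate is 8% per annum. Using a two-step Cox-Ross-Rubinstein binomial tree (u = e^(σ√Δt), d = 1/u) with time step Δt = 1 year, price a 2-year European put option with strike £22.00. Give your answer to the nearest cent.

CRR parameters: u = e^(σ√Δt) = e^(0.5·√1) = 1.6487, d = 1/u = 0.6065
Per-period rate: rΔt = 0.08·1 = 0.08, so R = e^0.08 = 1.0833
Risk-neutral probability p = (e^0.08 − 0.6065)/(1.6487 − 0.6065) = 0.4768/1.0422 = 0.4575
Terminal stock prices: S_uu = 54.37, S_ud = 20, S_dd = 7.358
Terminal payoffs (K − S): max(-32.37, 0) = 0, max(2, 0) = 2, max(14.64, 0) = 14.64
Node u (S = 32.97): V_u = e^(−0.08)·[0.4575·0.0000 + 0.5425·2.0000] = 1.0017
Node d (S = 12.13): V_d = e^(−0.08)·[0.4575·2.0000 + 0.5425·14.6424] = 8.1779
Node 0 (S = 20): V_0 = e^(−0.08)·[0.4575·1.0017 + 0.5425·8.1779] = 4.5188

£4.52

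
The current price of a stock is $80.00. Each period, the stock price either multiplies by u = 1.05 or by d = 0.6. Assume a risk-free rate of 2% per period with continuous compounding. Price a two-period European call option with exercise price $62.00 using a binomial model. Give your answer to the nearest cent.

Risk-neutral probability p = (e^0.02 − 0.6)/(1.05 − 0.6) = 0.4202/0.4500 = 0.9338
Terminal stock prices: S_uu = 88.2, S_ud = 50.4, S_dd = 28.8
Terminal payoffs (S − K): max(26.2, 0) = 26.2, max(-11.6, 0) = 0, max(-33.2, 0) = 0
Node u (S = 84): V_u = e^(−0.02)·[0.9338·26.2000 + 0.0662·0.0000] = 23.9806
Node d (S = 48): V_d = e^(−0.02)·[0.9338·0.0000 + 0.0662·0.0000] = 0.0000
Node 0 (S = 80): V_0 = e^(−0.02)·[0.9338·23.9806 + 0.0662·0.0000] = 21.9492

$21.95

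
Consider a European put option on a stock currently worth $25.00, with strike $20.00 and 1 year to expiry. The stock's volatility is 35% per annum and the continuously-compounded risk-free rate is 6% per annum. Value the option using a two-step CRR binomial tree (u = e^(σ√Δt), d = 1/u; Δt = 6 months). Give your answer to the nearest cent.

CRR parameters: u = e^(σ√Δt) = e^(0.35·√0.5) = 1.2808, d = 1/u = 0.7808
Per-period rate: rΔt = 0.06·0.5 = 0.03, so R = e^0.03 = 1.0305
Risk-neutral probability p = (e^0.03 − 0.7808)/(1.2808 − 0.7808) = 0.2497/0.5000 = 0.4993
Terminal stock prices: S_uu = 41.01, S_ud = 25, S_dd = 15.24
Terminal payoffs (K − S): max(-21.01, 0) = 0, max(-5, 0) = 0, max(4.76, 0) = 4.76
Node u (S = 32.02): V_u = e^(−0.03)·[0.4993·0.0000 + 0.5007·0.0000] = 0.0000
Node d (S = 19.52): V_d = e^(−0.03)·[0.4993·0.0000 + 0.5007·4.7603] = 2.3128
Node 0 (S = 25): V_0 = e^(−0.03)·[0.4993·0.0000 + 0.5007·2.3128] = 1.1237

$1.12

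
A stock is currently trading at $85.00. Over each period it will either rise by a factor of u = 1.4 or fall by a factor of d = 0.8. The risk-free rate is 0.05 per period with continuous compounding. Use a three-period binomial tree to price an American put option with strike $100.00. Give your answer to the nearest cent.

Risk-neutral probability p = (e^0.05 − 0.8)/(1.4 − 0.8) = 0.2513/0.6000 = 0.4188
Terminal stock prices: S_uuu = 233.2, S_uud = 133.3, S_udd = 76.16, S_ddd = 43.52
Terminal payoffs (K − S): max(-133.2, 0) = 0, max(-33.28, 0) = 0, max(23.84, 0) = 23.84, max(56.48, 0) = 56.48
Node uu (S = 166.6): continuation = e^(−0.05)·[0.4188·0.0000 + 0.5812·0.0000] = 0.0000; exercise value = 0.0000 ≤ continuation, so V_uu = 0.0000
Node ud (S = 95.2): continuation = e^(−0.05)·[0.4188·0.0000 + 0.5812·23.8400] = 13.1804; exercise value = 4.8000 ≤ continuation, so V_ud = 13.1804
Node dd (S = 54.4): continuation = e^(−0.05)·[0.4188·23.8400 + 0.5812·56.4800] = 40.7229; exercise value = 45.6000 > continuation, so V_dd = 45.6000 (exercise)
Node u (S = 119): continuation = e^(−0.05)·[0.4188·0.0000 + 0.5812·13.1804] = 7.2870; exercise value = 0.0000 ≤ continuation, so V_u = 7.2870
Node d (S = 68): continuation = e^(−0.05)·[0.4188·13.1804 + 0.5812·45.6000] = 30.4614; exercise value = 32.0000 > continuation, so V_d = 32.0000 (exercise)
Node 0 (S = 85): continuation = e^(−0.05)·[0.4188·7.2870 + 0.5812·32.0000] = 20.5947; exercise value = 15.0000 ≤ continuation, so V_0 = 20.5947

$20.59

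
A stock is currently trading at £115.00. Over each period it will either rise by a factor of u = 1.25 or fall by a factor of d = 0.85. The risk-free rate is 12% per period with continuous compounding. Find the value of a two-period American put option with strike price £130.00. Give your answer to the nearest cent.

Risk-neutral probability p = (e^0.12 − 0.85)/(1.25 − 0.85) = 0.2775/0.4000 = 0.6937
Terminal stock prices: S_uu = 179.7, S_ud = 122.2, S_dd = 83.09
Terminal payoffs (K − S): max(-49.69, 0) = 0, max(7.812, 0) = 7.812, max(46.91, 0) = 46.91
Node u (S = 143.8): continuation = e^(−0.12)·[0.6937·0.0000 + 0.3063·7.8125] = 2.1221; exercise value = 0.0000 ≤ continuation, so V_u = 2.1221
Node d (S = 97.75): continuation = e^(−0.12)·[0.6937·7.8125 + 0.3063·46.9125] = 17.5497; exercise value = 32.2500 > continuation, so V_d = 32.2500 (exercise)
Node 0 (S = 115): continuation = e^(−0.12)·[0.6937·2.1221 + 0.3063·32.2500] = 10.0657; exercise value = 15.0000 > continuation, so V_0 = 15.0000 (exercise)

£15.00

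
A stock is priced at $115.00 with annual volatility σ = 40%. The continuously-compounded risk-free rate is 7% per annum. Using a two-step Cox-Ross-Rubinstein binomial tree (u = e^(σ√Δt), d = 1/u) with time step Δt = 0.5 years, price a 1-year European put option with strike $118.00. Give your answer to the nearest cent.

CRR parameters: u = e^(σ√Δt) = e^(0.4·√0.5) = 1.3269, d = 1/u = 0.7536
Per-period rate: rΔt = 0.07·0.5 = 0.035, so R = e^0.035 = 1.0356
Risk-neutral probability p = (e^0.035 − 0.7536)/(1.3269 − 0.7536) = 0.2820/0.5733 = 0.4919
Terminal stock prices: S_uu = 202.5, S_ud = 115, S_dd = 65.32
Terminal payoffs (K − S): max(-84.48, 0) = 0, max(3, 0) = 3, max(52.68, 0) = 52.68
Node u (S = 152.6): V_u = e^(−0.035)·[0.4919·0.0000 + 0.5081·3.0000] = 1.4719
Node d (S = 86.67): V_d = e^(−0.035)·[0.4919·3.0000 + 0.5081·52.6834] = 27.2730
Node 0 (S = 115): V_0 = e^(−0.035)·[0.4919·1.4719 + 0.5081·27.2730] = 14.0801

$14.08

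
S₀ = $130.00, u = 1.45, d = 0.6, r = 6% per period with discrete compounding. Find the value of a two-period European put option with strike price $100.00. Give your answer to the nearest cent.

$9.97

Risk-neutral probability p = (1 + 0.06 − 0.6)/(1.45 − 0.6) = 0.4600/0.8500 = 0.5412
Terminal stock prices: S_uu = 273.3, S_ud = 113.1, S_dd = 46.8
Terminal payoffs (K − S): max(-173.3, 0) = 0, max(-13.1, 0) = 0, max(53.2, 0) = 53.2
Node u (S = 188.5): V_u = 1/1.06·[0.5412·0.0000 + 0.4588·0.0000] = 0.0000
Node d (S = 78): V_d = 1/1.06·[0.5412·0.0000 + 0.4588·53.2000] = 23.0277
Node 0 (S = 130): V_0 = 1/1.06·[0.5412·0.0000 + 0.4588·23.0277] = 9.9676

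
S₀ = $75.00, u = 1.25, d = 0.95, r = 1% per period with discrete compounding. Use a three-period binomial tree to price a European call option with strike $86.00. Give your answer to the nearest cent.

$2.83

Risk-neutral probability p = (1 + 0.01 − 0.95)/(1.25 − 0.95) = 0.0600/0.3000 = 0.2000
Terminal stock prices: S_uuu = 146.5, S_uud = 111.3, S_udd = 84.61, S_ddd = 64.3
Terminal payoffs (S − K): max(60.48, 0) = 60.48, max(25.33, 0) = 25.33, max(-1.391, 0) = 0, max(-21.7, 0) = 0
Node uu (S = 117.2): V_uu = 1/1.01·[0.2000·60.4844 + 0.8000·25.3281] = 32.0390
Node ud (S = 89.06): V_ud = 1/1.01·[0.2000·25.3281 + 0.8000·0.0000] = 5.0155
Node dd (S = 67.69): V_dd = 1/1.01·[0.2000·0.0000 + 0.8000·0.0000] = 0.0000
Node u (S = 93.75): V_u = 1/1.01·[0.2000·32.0390 + 0.8000·5.0155] = 10.3170
Node d (S = 71.25): V_d = 1/1.01·[0.2000·5.0155 + 0.8000·0.0000] = 0.9932
Node 0 (S = 75): V_0 = 1/1.01·[0.2000·10.3170 + 0.8000·0.9932] = 2.8296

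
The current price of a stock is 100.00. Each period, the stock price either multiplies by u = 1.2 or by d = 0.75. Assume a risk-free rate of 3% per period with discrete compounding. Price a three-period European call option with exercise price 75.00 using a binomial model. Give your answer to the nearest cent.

Risk-neutral probability p = (1 + 0.03 − 0.75)/(1.2 − 0.75) = 0.2800/0.4500 = 0.6222
Terminal stock prices: S_uuu = 172.8, S_uud = 108, S_udd = 67.5, S_ddd = 42.19
Terminal payoffs (S − K): max(97.8, 0) = 97.8, max(33, 0) = 33, max(-7.5, 0) = 0, max(-32.81, 0) = 0
Node uu (S = 144): V_uu = 1/1.03·[0.6222·97.8000 + 0.3778·33.0000] = 71.1845
Node ud (S = 90): V_ud = 1/1.03·[0.6222·33.0000 + 0.3778·0.0000] = 19.9353
Node dd (S = 56.25): V_dd = 1/1.03·[0.6222·0.0000 + 0.3778·0.0000] = 0.0000
Node u (S = 120): V_u = 1/1.03·[0.6222·71.1845 + 0.3778·19.9353] = 50.3142
Node d (S = 75): V_d = 1/1.03·[0.6222·19.9353 + 0.3778·0.0000] = 12.0429
Node 0 (S = 100): V_0 = 1/1.03·[0.6222·50.3142 + 0.3778·12.0429] = 34.8118

34.81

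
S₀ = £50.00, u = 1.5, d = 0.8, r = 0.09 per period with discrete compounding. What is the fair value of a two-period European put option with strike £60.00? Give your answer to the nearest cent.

£8.08

Risk-neutral probability p = (1 + 0.09 − 0.8)/(1.5 − 0.8) = 0.2900/0.7000 = 0.4143
Terminal stock prices: S_uu = 112.5, S_ud = 60, S_dd = 32
Terminal payoffs (K − S): max(-52.5, 0) = 0, max(0, 0) = 0, max(28, 0) = 28
Node u (S = 75): V_u = 1/1.09·[0.4143·0.0000 + 0.5857·0.0000] = 0.0000
Node d (S = 40): V_d = 1/1.09·[0.4143·0.0000 + 0.5857·28.0000] = 15.0459
Node 0 (S = 50): V_0 = 1/1.09·[0.4143·0.0000 + 0.5857·15.0459] = 8.0849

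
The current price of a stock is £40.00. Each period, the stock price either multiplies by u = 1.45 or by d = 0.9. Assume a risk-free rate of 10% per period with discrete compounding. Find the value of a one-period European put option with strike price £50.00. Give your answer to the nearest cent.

Risk-neutral probability p = (1 + 0.1 − 0.9)/(1.45 − 0.9) = 0.2000/0.5500 = 0.3636
Terminal stock prices: S_u = 58, S_d = 36
Terminal payoffs (K − S): max(-8, 0) = 0, max(14, 0) = 14
Node 0 (S = 40): V_0 = 1/1.1·[0.3636·0.0000 + 0.6364·14.0000] = 8.0992

£8.10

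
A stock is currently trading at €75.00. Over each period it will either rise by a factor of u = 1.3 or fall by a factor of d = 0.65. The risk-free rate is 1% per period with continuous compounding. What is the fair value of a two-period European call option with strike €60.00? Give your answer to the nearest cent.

€21.71

Risk-neutral probability p = (e^0.01 − 0.65)/(1.3 − 0.65) = 0.3601/0.6500 = 0.5539
Terminal stock prices: S_uu = 126.8, S_ud = 63.38, S_dd = 31.69
Terminal payoffs (S − K): max(66.75, 0) = 66.75, max(3.375, 0) = 3.375, max(-28.31, 0) = 0
Node u (S = 97.5): V_u = e^(−0.01)·[0.5539·66.7500 + 0.4461·3.3750] = 38.0970
Node d (S = 48.75): V_d = e^(−0.01)·[0.5539·3.3750 + 0.4461·0.0000] = 1.8509
Node 0 (S = 75): V_0 = e^(−0.01)·[0.5539·38.0970 + 0.4461·1.8509] = 21.7103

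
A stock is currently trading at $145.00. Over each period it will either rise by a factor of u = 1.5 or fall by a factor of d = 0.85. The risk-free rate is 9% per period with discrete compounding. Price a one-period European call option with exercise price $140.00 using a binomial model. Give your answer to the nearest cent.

$26.25

Risk-neutral probability p = (1 + 0.09 − 0.85)/(1.5 − 0.85) = 0.2400/0.6500 = 0.3692
Terminal stock prices: S_u = 217.5, S_d = 123.2
Terminal payoffs (S − K): max(77.5, 0) = 77.5, max(-16.75, 0) = 0
Node 0 (S = 145): V_0 = 1/1.09·[0.3692·77.5000 + 0.6308·0.0000] = 26.2526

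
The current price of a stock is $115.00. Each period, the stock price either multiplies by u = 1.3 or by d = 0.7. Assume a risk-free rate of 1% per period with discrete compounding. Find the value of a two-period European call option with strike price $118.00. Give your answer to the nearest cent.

$19.98

Risk-neutral probability p = (1 + 0.01 − 0.7)/(1.3 − 0.7) = 0.3100/0.6000 = 0.5167
Terminal stock prices: S_uu = 194.4, S_ud = 104.6, S_dd = 56.35
Terminal payoffs (S − K): max(76.35, 0) = 76.35, max(-13.35, 0) = 0, max(-61.65, 0) = 0
Node u (S = 149.5): V_u = 1/1.01·[0.5167·76.3500 + 0.4833·0.0000] = 39.0569
Node d (S = 80.5): V_d = 1/1.01·[0.5167·0.0000 + 0.4833·0.0000] = 0.0000
Node 0 (S = 115): V_0 = 1/1.01·[0.5167·39.0569 + 0.4833·0.0000] = 19.9796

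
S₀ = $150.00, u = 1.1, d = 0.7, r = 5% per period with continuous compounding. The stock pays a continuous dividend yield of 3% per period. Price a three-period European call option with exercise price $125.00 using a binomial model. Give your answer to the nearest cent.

$33.64

Per-period risk-free factor R = e^0.05 = 1.0513; dividend-adjusted growth = e^(0.05−0.03) = 1.0202.
Risk-neutral probability p = (1.0202 − 0.7)/(1.1 − 0.7) = 0.3202/0.4000 = 0.8005
Terminal stock prices: S_uuu = 199.7, S_uud = 127.1, S_udd = 80.85, S_ddd = 51.45
Terminal payoffs (S − K): max(74.65, 0) = 74.65, max(2.05, 0) = 2.05, max(-44.15, 0) = 0, max(-73.55, 0) = 0
Node uu (S = 181.5): V_uu = e^(−0.05)·[0.8005·74.6500 + 0.1995·2.0500] = 57.2322
Node ud (S = 115.5): V_ud = e^(−0.05)·[0.8005·2.0500 + 0.1995·0.0000] = 1.5610
Node dd (S = 73.5): V_dd = e^(−0.05)·[0.8005·0.0000 + 0.1995·0.0000] = 0.0000
Node u (S = 165): V_u = e^(−0.05)·[0.8005·57.2322 + 0.1995·1.5610] = 43.8764
Node d (S = 105): V_d = e^(−0.05)·[0.8005·1.5610 + 0.1995·0.0000] = 1.1886
Node 0 (S = 150): V_0 = e^(−0.05)·[0.8005·43.8764 + 0.1995·1.1886] = 33.6358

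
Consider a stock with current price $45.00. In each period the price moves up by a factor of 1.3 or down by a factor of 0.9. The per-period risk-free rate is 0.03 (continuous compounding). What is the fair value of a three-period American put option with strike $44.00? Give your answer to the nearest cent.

Risk-neutral probability p = (e^0.03 − 0.9)/(1.3 − 0.9) = 0.1305/0.4000 = 0.3261
Terminal stock prices: S_uuu = 98.87, S_uud = 68.45, S_udd = 47.39, S_ddd = 32.81
Terminal payoffs (K − S): max(-54.87, 0) = 0, max(-24.45, 0) = 0, max(-3.385, 0) = 0, max(11.19, 0) = 11.19
Node uu (S = 76.05): continuation = e^(−0.03)·[0.3261·0.0000 + 0.6739·0.0000] = 0.0000; exercise value = 0.0000 ≤ continuation, so V_uu = 0.0000
Node ud (S = 52.65): continuation = e^(−0.03)·[0.3261·0.0000 + 0.6739·0.0000] = 0.0000; exercise value = 0.0000 ≤ continuation, so V_ud = 0.0000
Node dd (S = 36.45): continuation = e^(−0.03)·[0.3261·0.0000 + 0.6739·11.1950] = 7.3209; exercise value = 7.5500 > continuation, so V_dd = 7.5500 (exercise)
Node u (S = 58.5): continuation = e^(−0.03)·[0.3261·0.0000 + 0.6739·0.0000] = 0.0000; exercise value = 0.0000 ≤ continuation, so V_u = 0.0000
Node d (S = 40.5): continuation = e^(−0.03)·[0.3261·0.0000 + 0.6739·7.5500] = 4.9373; exercise value = 3.5000 ≤ continuation, so V_d = 4.9373
Node 0 (S = 45): continuation = e^(−0.03)·[0.3261·0.0000 + 0.6739·4.9373] = 3.2287; exercise value = 0.0000 ≤ continuation, so V_0 = 3.2287

$3.23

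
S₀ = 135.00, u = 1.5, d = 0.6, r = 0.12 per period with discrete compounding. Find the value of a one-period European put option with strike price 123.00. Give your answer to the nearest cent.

Risk-neutral probability p = (1 + 0.12 − 0.6)/(1.5 − 0.6) = 0.5200/0.9000 = 0.5778
Terminal stock prices: S_u = 202.5, S_d = 81
Terminal payoffs (K − S): max(-79.5, 0) = 0, max(42, 0) = 42
Node 0 (S = 135): V_0 = 1/1.12·[0.5778·0.0000 + 0.4222·42.0000] = 15.8333

15.83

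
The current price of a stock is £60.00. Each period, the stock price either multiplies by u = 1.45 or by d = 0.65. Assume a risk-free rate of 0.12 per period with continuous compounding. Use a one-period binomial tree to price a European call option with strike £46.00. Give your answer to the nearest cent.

£21.70

Risk-neutral probability p = (e^0.12 − 0.65)/(1.45 − 0.65) = 0.4775/0.8000 = 0.5969
Terminal stock prices: S_u = 87, S_d = 39
Terminal payoffs (S − K): max(41, 0) = 41, max(-7, 0) = 0
Node 0 (S = 60): V_0 = e^(−0.12)·[0.5969·41.0000 + 0.4031·0.0000] = 21.7045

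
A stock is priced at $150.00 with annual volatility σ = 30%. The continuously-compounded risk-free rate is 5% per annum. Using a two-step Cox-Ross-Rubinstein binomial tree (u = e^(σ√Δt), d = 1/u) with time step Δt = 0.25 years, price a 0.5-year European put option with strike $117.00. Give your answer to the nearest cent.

$1.41

CRR parameters: u = e^(σ√Δt) = e^(0.3·√0.25) = 1.1618, d = 1/u = 0.8607
Per-period rate: rΔt = 0.05·0.25 = 0.0125, so R = e^0.0125 = 1.0126
Risk-neutral probability p = (e^0.0125 − 0.8607)/(1.1618 − 0.8607) = 0.1519/0.3011 = 0.5043
Terminal stock prices: S_uu = 202.5, S_ud = 150, S_dd = 111.1
Terminal payoffs (K − S): max(-85.48, 0) = 0, max(-33, 0) = 0, max(5.877, 0) = 5.877
Node u (S = 174.3): V_u = e^(−0.0125)·[0.5043·0.0000 + 0.4957·0.0000] = 0.0000
Node d (S = 129.1): V_d = e^(−0.0125)·[0.5043·0.0000 + 0.4957·5.8773] = 2.8769
Node 0 (S = 150): V_0 = e^(−0.0125)·[0.5043·0.0000 + 0.4957·2.8769] = 1.4083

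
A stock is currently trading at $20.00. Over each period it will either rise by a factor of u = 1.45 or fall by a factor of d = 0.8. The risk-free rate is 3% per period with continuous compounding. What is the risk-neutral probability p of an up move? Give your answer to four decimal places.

Risk-neutral probability p = (e^0.03 − 0.8)/(1.45 − 0.8) = 0.2305/0.6500 = 0.3545

p = 0.3545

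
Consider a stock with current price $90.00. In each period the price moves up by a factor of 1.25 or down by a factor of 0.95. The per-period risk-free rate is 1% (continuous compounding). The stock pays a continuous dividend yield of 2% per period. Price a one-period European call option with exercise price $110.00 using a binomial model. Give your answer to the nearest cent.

$0.33

Per-period risk-free factor R = e^0.01 = 1.0101; dividend-adjusted growth = e^(0.01−0.02) = 0.9900.
Risk-neutral probability p = (0.9900 − 0.95)/(1.25 − 0.95) = 0.0400/0.3000 = 0.1335
Terminal stock prices: S_u = 112.5, S_d = 85.5
Terminal payoffs (S − K): max(2.5, 0) = 2.5, max(-24.5, 0) = 0
Node 0 (S = 90): V_0 = e^(−0.01)·[0.1335·2.5000 + 0.8665·0.0000] = 0.3304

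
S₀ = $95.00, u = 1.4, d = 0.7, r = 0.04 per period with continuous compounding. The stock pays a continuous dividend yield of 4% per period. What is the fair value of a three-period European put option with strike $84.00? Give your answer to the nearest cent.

$15.52

Per-period risk-free factor R = e^0.04 = 1.0408; dividend-adjusted growth = e^(0.04−0.04) = 1.0000.
Risk-neutral probability p = (1.0000 − 0.7)/(1.4 − 0.7) = 0.3000/0.7000 = 0.4286
Terminal stock prices: S_uuu = 260.7, S_uud = 130.3, S_udd = 65.17, S_ddd = 32.58
Terminal payoffs (K − S): max(-176.7, 0) = 0, max(-46.34, 0) = 0, max(18.83, 0) = 18.83, max(51.42, 0) = 51.42
Node uu (S = 186.2): V_uu = e^(−0.04)·[0.4286·0.0000 + 0.5714·0.0000] = 0.0000
Node ud (S = 93.1): V_ud = e^(−0.04)·[0.4286·0.0000 + 0.5714·18.8300] = 10.3381
Node dd (S = 46.55): V_dd = e^(−0.04)·[0.4286·18.8300 + 0.5714·51.4150] = 35.9816
Node u (S = 133): V_u = e^(−0.04)·[0.4286·0.0000 + 0.5714·10.3381] = 5.6758
Node d (S = 66.5): V_d = e^(−0.04)·[0.4286·10.3381 + 0.5714·35.9816] = 24.0116
Node 0 (S = 95): V_0 = e^(−0.04)·[0.4286·5.6758 + 0.5714·24.0116] = 15.5200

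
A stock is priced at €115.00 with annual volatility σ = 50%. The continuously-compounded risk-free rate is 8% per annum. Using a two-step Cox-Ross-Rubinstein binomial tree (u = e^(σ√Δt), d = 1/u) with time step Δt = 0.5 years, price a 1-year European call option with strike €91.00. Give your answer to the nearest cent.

CRR parameters: u = e^(σ√Δt) = e^(0.5·√0.5) = 1.4241, d = 1/u = 0.7022
Per-period rate: rΔt = 0.08·0.5 = 0.04, so R = e^0.04 = 1.0408
Risk-neutral probability p = (e^0.04 − 0.7022)/(1.4241 − 0.7022) = 0.3386/0.7219 = 0.4691
Terminal stock prices: S_uu = 233.2, S_ud = 115, S_dd = 56.7
Terminal payoffs (S − K): max(142.2, 0) = 142.2, max(24, 0) = 24, max(-34.3, 0) = 0
Node u (S = 163.8): V_u = e^(−0.04)·[0.4691·142.2332 + 0.5309·24.0000] = 76.3418
Node d (S = 80.75): V_d = e^(−0.04)·[0.4691·24.0000 + 0.5309·0.0000] = 10.8158
Node 0 (S = 115): V_0 = e^(−0.04)·[0.4691·76.3418 + 0.5309·10.8158] = 39.9216

€39.92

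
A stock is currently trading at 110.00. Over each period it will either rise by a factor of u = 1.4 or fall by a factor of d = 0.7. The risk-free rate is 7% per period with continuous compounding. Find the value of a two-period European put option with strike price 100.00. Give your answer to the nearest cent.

Risk-neutral probability p = (e^0.07 − 0.7)/(1.4 − 0.7) = 0.3725/0.7000 = 0.5322
Terminal stock prices: S_uu = 215.6, S_ud = 107.8, S_dd = 53.9
Terminal payoffs (K − S): max(-115.6, 0) = 0, max(-7.8, 0) = 0, max(46.1, 0) = 46.1
Node u (S = 154): V_u = e^(−0.07)·[0.5322·0.0000 + 0.4678·0.0000] = 0.0000
Node d (S = 77): V_d = e^(−0.07)·[0.5322·0.0000 + 0.4678·46.1000] = 20.1096
Node 0 (S = 110): V_0 = e^(−0.07)·[0.5322·0.0000 + 0.4678·20.1096] = 8.7721

8.77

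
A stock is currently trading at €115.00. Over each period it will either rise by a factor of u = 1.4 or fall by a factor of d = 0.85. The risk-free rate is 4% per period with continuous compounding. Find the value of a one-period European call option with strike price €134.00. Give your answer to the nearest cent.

€9.00

Risk-neutral probability p = (e^0.04 − 0.85)/(1.4 − 0.85) = 0.1908/0.5500 = 0.3469
Terminal stock prices: S_u = 161, S_d = 97.75
Terminal payoffs (S − K): max(27, 0) = 27, max(-36.25, 0) = 0
Node 0 (S = 115): V_0 = e^(−0.04)·[0.3469·27.0000 + 0.6531·0.0000] = 8.9998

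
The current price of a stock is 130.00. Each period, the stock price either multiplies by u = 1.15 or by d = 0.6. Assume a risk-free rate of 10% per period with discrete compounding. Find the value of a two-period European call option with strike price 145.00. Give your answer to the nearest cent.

18.39

Risk-neutral probability p = (1 + 0.1 − 0.6)/(1.15 − 0.6) = 0.5000/0.5500 = 0.9091
Terminal stock prices: S_uu = 171.9, S_ud = 89.7, S_dd = 46.8
Terminal payoffs (S − K): max(26.92, 0) = 26.92, max(-55.3, 0) = 0, max(-98.2, 0) = 0
Node u (S = 149.5): V_u = 1/1.1·[0.9091·26.9250 + 0.0909·0.0000] = 22.2521
Node d (S = 78): V_d = 1/1.1·[0.9091·0.0000 + 0.0909·0.0000] = 0.0000
Node 0 (S = 130): V_0 = 1/1.1·[0.9091·22.2521 + 0.0909·0.0000] = 18.3901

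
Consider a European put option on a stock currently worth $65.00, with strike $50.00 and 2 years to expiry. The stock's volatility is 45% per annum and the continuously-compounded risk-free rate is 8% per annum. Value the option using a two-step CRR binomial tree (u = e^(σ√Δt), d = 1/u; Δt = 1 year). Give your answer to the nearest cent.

CRR parameters: u = e^(σ√Δt) = e^(0.45·√1) = 1.5683, d = 1/u = 0.6376
Per-period rate: rΔt = 0.08·1 = 0.08, so R = e^0.08 = 1.0833
Risk-neutral probability p = (e^0.08 − 0.6376)/(1.5683 − 0.6376) = 0.4457/0.9307 = 0.4789
Terminal stock prices: S_uu = 159.9, S_ud = 65, S_dd = 26.43
Terminal payoffs (K − S): max(-109.9, 0) = 0, max(-15, 0) = 0, max(23.57, 0) = 23.57
Node u (S = 101.9): V_u = e^(−0.08)·[0.4789·0.0000 + 0.5211·0.0000] = 0.0000
Node d (S = 41.45): V_d = e^(−0.08)·[0.4789·0.0000 + 0.5211·23.5730] = 11.3405
Node 0 (S = 65): V_0 = e^(−0.08)·[0.4789·0.0000 + 0.5211·11.3405] = 5.4557

$5.46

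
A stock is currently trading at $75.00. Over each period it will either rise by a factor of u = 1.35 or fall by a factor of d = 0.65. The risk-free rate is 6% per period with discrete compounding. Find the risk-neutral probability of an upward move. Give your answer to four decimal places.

Risk-neutral probability p = (1 + 0.06 − 0.65)/(1.35 − 0.65) = 0.4100/0.7000 = 0.5857

p = 0.5857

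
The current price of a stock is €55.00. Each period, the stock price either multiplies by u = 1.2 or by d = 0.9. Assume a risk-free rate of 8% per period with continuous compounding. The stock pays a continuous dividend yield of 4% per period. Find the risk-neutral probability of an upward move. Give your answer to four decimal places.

p = 0.4694

Per-period risk-free factor R = e^0.08 = 1.0833; dividend-adjusted growth = e^(0.08−0.04) = 1.0408.
Risk-neutral probability p = (1.0408 − 0.9)/(1.2 − 0.9) = 0.1408/0.3000 = 0.4694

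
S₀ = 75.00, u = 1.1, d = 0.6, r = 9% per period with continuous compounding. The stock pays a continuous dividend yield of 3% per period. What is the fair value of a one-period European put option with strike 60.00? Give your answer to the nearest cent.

Per-period risk-free factor R = e^0.09 = 1.0942; dividend-adjusted growth = e^(0.09−0.03) = 1.0618.
Risk-neutral probability p = (1.0618 − 0.6)/(1.1 − 0.6) = 0.4618/0.5000 = 0.9237
Terminal stock prices: S_u = 82.5, S_d = 45
Terminal payoffs (K − S): max(-22.5, 0) = 0, max(15, 0) = 15
Node 0 (S = 75): V_0 = e^(−0.09)·[0.9237·0.0000 + 0.0763·15.0000] = 1.0464

1.05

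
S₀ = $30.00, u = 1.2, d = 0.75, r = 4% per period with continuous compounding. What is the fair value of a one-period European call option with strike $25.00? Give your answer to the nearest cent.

$6.83

Risk-neutral probability p = (e^0.04 − 0.75)/(1.2 − 0.75) = 0.2908/0.4500 = 0.6462
Terminal stock prices: S_u = 36, S_d = 22.5
Terminal payoffs (S − K): max(11, 0) = 11, max(-2.5, 0) = 0
Node 0 (S = 30): V_0 = e^(−0.04)·[0.6462·11.0000 + 0.3538·0.0000] = 6.8300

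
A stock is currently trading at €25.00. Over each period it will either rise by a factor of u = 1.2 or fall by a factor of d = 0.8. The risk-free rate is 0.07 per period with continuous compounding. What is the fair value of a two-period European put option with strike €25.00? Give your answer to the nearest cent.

Risk-neutral probability p = (e^0.07 − 0.8)/(1.2 − 0.8) = 0.2725/0.4000 = 0.6813
Terminal stock prices: S_uu = 36, S_ud = 24, S_dd = 16
Terminal payoffs (K − S): max(-11, 0) = 0, max(1, 0) = 1, max(9, 0) = 9
Node u (S = 30): V_u = e^(−0.07)·[0.6813·0.0000 + 0.3187·1.0000] = 0.2972
Node d (S = 20): V_d = e^(−0.07)·[0.6813·1.0000 + 0.3187·9.0000] = 3.3098
Node 0 (S = 25): V_0 = e^(−0.07)·[0.6813·0.2972 + 0.3187·3.3098] = 1.1724

€1.17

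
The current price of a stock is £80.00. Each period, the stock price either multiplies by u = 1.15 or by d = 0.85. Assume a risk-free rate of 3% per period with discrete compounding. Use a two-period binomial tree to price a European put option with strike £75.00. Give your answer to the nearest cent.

£2.59

Risk-neutral probability p = (1 + 0.03 − 0.85)/(1.15 − 0.85) = 0.1800/0.3000 = 0.6000
Terminal stock prices: S_uu = 105.8, S_ud = 78.2, S_dd = 57.8
Terminal payoffs (K − S): max(-30.8, 0) = 0, max(-3.2, 0) = 0, max(17.2, 0) = 17.2
Node u (S = 92): V_u = 1/1.03·[0.6000·0.0000 + 0.4000·0.0000] = 0.0000
Node d (S = 68): V_d = 1/1.03·[0.6000·0.0000 + 0.4000·17.2000] = 6.6796
Node 0 (S = 80): V_0 = 1/1.03·[0.6000·0.0000 + 0.4000·6.6796] = 2.5940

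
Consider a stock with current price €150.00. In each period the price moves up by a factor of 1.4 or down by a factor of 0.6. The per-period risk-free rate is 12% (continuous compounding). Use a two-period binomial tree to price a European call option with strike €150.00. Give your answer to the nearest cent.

Risk-neutral probability p = (e^0.12 − 0.6)/(1.4 − 0.6) = 0.5275/0.8000 = 0.6594
Terminal stock prices: S_uu = 294, S_ud = 126, S_dd = 54
Terminal payoffs (S − K): max(144, 0) = 144, max(-24, 0) = 0, max(-96, 0) = 0
Node u (S = 210): V_u = e^(−0.12)·[0.6594·144.0000 + 0.3406·0.0000] = 84.2126
Node d (S = 90): V_d = e^(−0.12)·[0.6594·0.0000 + 0.3406·0.0000] = 0.0000
Node 0 (S = 150): V_0 = e^(−0.12)·[0.6594·84.2126 + 0.3406·0.0000] = 49.2483

€49.25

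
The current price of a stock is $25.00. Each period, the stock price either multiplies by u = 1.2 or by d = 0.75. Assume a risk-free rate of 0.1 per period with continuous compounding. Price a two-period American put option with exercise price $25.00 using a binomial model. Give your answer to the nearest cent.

Risk-neutral probability p = (e^0.1 − 0.75)/(1.2 − 0.75) = 0.3552/0.4500 = 0.7893
Terminal stock prices: S_uu = 36, S_ud = 22.5, S_dd = 14.06
Terminal payoffs (K − S): max(-11, 0) = 0, max(2.5, 0) = 2.5, max(10.94, 0) = 10.94
Node u (S = 30): continuation = e^(−0.1)·[0.7893·0.0000 + 0.2107·2.5000] = 0.4767; exercise value = 0.0000 ≤ continuation, so V_u = 0.4767
Node d (S = 18.75): continuation = e^(−0.1)·[0.7893·2.5000 + 0.2107·10.9375] = 3.8709; exercise value = 6.2500 > continuation, so V_d = 6.2500 (exercise)
Node 0 (S = 25): continuation = e^(−0.1)·[0.7893·0.4767 + 0.2107·6.2500] = 1.5322; exercise value = 0.0000 ≤ continuation, so V_0 = 1.5322

$1.53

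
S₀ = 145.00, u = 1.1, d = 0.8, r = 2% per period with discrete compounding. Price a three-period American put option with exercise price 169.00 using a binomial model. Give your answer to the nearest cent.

Risk-neutral probability p = (1 + 0.02 − 0.8)/(1.1 − 0.8) = 0.2200/0.3000 = 0.7333
Terminal stock prices: S_uuu = 193, S_uud = 140.4, S_udd = 102.1, S_ddd = 74.24
Terminal payoffs (K − S): max(-24, 0) = 0, max(28.64, 0) = 28.64, max(66.92, 0) = 66.92, max(94.76, 0) = 94.76
Node uu (S = 175.5): continuation = 1/1.02·[0.7333·0.0000 + 0.2667·28.6400] = 7.4876; exercise value = 0.0000 ≤ continuation, so V_uu = 7.4876
Node ud (S = 127.6): continuation = 1/1.02·[0.7333·28.6400 + 0.2667·66.9200] = 38.0863; exercise value = 41.4000 > continuation, so V_ud = 41.4000 (exercise)
Node dd (S = 92.8): continuation = 1/1.02·[0.7333·66.9200 + 0.2667·94.7600] = 72.8863; exercise value = 76.2000 > continuation, so V_dd = 76.2000 (exercise)
Node u (S = 159.5): continuation = 1/1.02·[0.7333·7.4876 + 0.2667·41.4000] = 16.2068; exercise value = 9.5000 ≤ continuation, so V_u = 16.2068
Node d (S = 116): continuation = 1/1.02·[0.7333·41.4000 + 0.2667·76.2000] = 49.6863; exercise value = 53.0000 > continuation, so V_d = 53.0000 (exercise)
Node 0 (S = 145): continuation = 1/1.02·[0.7333·16.2068 + 0.2667·53.0000] = 25.5081; exercise value = 24.0000 ≤ continuation, so V_0 = 25.5081

25.51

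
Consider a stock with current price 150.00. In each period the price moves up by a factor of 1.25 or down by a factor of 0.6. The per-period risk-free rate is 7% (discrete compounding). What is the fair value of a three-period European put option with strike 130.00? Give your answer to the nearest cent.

Risk-neutral probability p = (1 + 0.07 − 0.6)/(1.25 − 0.6) = 0.4700/0.6500 = 0.7231
Terminal stock prices: S_uuu = 293, S_uud = 140.6, S_udd = 67.5, S_ddd = 32.4
Terminal payoffs (K − S): max(-163, 0) = 0, max(-10.62, 0) = 0, max(62.5, 0) = 62.5, max(97.6, 0) = 97.6
Node uu (S = 234.4): V_uu = 1/1.07·[0.7231·0.0000 + 0.2769·0.0000] = 0.0000
Node ud (S = 112.5): V_ud = 1/1.07·[0.7231·0.0000 + 0.2769·62.5000] = 16.1754
Node dd (S = 54): V_dd = 1/1.07·[0.7231·62.5000 + 0.2769·97.6000] = 67.4953
Node u (S = 187.5): V_u = 1/1.07·[0.7231·0.0000 + 0.2769·16.1754] = 4.1863
Node d (S = 90): V_d = 1/1.07·[0.7231·16.1754 + 0.2769·67.4953] = 28.3991
Node 0 (S = 150): V_0 = 1/1.07·[0.7231·4.1863 + 0.2769·28.3991] = 10.1789

10.18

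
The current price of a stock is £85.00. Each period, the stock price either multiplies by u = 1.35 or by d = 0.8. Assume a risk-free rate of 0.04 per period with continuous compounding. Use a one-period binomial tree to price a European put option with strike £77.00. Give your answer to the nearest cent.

Risk-neutral probability p = (e^0.04 − 0.8)/(1.35 − 0.8) = 0.2408/0.5500 = 0.4378
Terminal stock prices: S_u = 114.8, S_d = 68
Terminal payoffs (K − S): max(-37.75, 0) = 0, max(9, 0) = 9
Node 0 (S = 85): V_0 = e^(−0.04)·[0.4378·0.0000 + 0.5622·9.0000] = 4.8611

£4.86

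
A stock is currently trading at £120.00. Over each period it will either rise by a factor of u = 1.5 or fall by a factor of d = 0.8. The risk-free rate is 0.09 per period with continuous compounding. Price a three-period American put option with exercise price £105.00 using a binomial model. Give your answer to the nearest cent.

Risk-neutral probability p = (e^0.09 − 0.8)/(1.5 − 0.8) = 0.2942/0.7000 = 0.4202
Terminal stock prices: S_uuu = 405, S_uud = 216, S_udd = 115.2, S_ddd = 61.44
Terminal payoffs (K − S): max(-300, 0) = 0, max(-111, 0) = 0, max(-10.2, 0) = 0, max(43.56, 0) = 43.56
Node uu (S = 270): continuation = e^(−0.09)·[0.4202·0.0000 + 0.5798·0.0000] = 0.0000; exercise value = 0.0000 ≤ continuation, so V_uu = 0.0000
Node ud (S = 144): continuation = e^(−0.09)·[0.4202·0.0000 + 0.5798·0.0000] = 0.0000; exercise value = 0.0000 ≤ continuation, so V_ud = 0.0000
Node dd (S = 76.8): continuation = e^(−0.09)·[0.4202·0.0000 + 0.5798·43.5600] = 23.0804; exercise value = 28.2000 > continuation, so V_dd = 28.2000 (exercise)
Node u (S = 180): continuation = e^(−0.09)·[0.4202·0.0000 + 0.5798·0.0000] = 0.0000; exercise value = 0.0000 ≤ continuation, so V_u = 0.0000
Node d (S = 96): continuation = e^(−0.09)·[0.4202·0.0000 + 0.5798·28.2000] = 14.9418; exercise value = 9.0000 ≤ continuation, so V_d = 14.9418
Node 0 (S = 120): continuation = e^(−0.09)·[0.4202·0.0000 + 0.5798·14.9418] = 7.9170; exercise value = 0.0000 ≤ continuation, so V_0 = 7.9170

£7.92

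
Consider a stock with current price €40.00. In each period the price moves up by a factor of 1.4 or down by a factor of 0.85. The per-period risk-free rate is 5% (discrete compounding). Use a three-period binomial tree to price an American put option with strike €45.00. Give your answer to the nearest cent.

€7.24

Risk-neutral probability p = (1 + 0.05 − 0.85)/(1.4 − 0.85) = 0.2000/0.5500 = 0.3636
Terminal stock prices: S_uuu = 109.8, S_uud = 66.64, S_udd = 40.46, S_ddd = 24.56
Terminal payoffs (K − S): max(-64.76, 0) = 0, max(-21.64, 0) = 0, max(4.54, 0) = 4.54, max(20.44, 0) = 20.44
Node uu (S = 78.4): continuation = 1/1.05·[0.3636·0.0000 + 0.6364·0.0000] = 0.0000; exercise value = 0.0000 ≤ continuation, so V_uu = 0.0000
Node ud (S = 47.6): continuation = 1/1.05·[0.3636·0.0000 + 0.6364·4.5400] = 2.7515; exercise value = 0.0000 ≤ continuation, so V_ud = 2.7515
Node dd (S = 28.9): continuation = 1/1.05·[0.3636·4.5400 + 0.6364·20.4350] = 13.9571; exercise value = 16.1000 > continuation, so V_dd = 16.1000 (exercise)
Node u (S = 56): continuation = 1/1.05·[0.3636·0.0000 + 0.6364·2.7515] = 1.6676; exercise value = 0.0000 ≤ continuation, so V_u = 1.6676
Node d (S = 34): continuation = 1/1.05·[0.3636·2.7515 + 0.6364·16.1000] = 10.7105; exercise value = 11.0000 > continuation, so V_d = 11.0000 (exercise)
Node 0 (S = 40): continuation = 1/1.05·[0.3636·1.6676 + 0.6364·11.0000] = 7.2442; exercise value = 5.0000 ≤ continuation, so V_0 = 7.2442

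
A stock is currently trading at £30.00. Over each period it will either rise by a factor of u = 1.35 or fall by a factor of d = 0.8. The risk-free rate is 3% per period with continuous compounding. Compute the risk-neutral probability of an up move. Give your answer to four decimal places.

p = 0.4190

Risk-neutral probability p = (e^0.03 − 0.8)/(1.35 − 0.8) = 0.2305/0.5500 = 0.4190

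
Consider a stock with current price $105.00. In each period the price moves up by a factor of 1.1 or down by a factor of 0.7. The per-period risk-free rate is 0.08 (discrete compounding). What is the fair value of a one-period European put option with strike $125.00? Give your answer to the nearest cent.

$10.74

Risk-neutral probability p = (1 + 0.08 − 0.7)/(1.1 − 0.7) = 0.3800/0.4000 = 0.9500
Terminal stock prices: S_u = 115.5, S_d = 73.5
Terminal payoffs (K − S): max(9.5, 0) = 9.5, max(51.5, 0) = 51.5
Node 0 (S = 105): V_0 = 1/1.08·[0.9500·9.5000 + 0.0500·51.5000] = 10.7407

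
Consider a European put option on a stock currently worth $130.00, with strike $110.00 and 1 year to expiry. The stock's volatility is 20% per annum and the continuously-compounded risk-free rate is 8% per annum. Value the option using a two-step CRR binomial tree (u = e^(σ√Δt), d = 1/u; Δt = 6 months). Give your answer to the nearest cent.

CRR parameters: u = e^(σ√Δt) = e^(0.2·√0.5) = 1.1519, d = 1/u = 0.8681
Per-period rate: rΔt = 0.08·0.5 = 0.04, so R = e^0.04 = 1.0408
Risk-neutral probability p = (e^0.04 − 0.8681)/(1.1519 − 0.8681) = 0.1727/0.2838 = 0.6085
Terminal stock prices: S_uu = 172.5, S_ud = 130, S_dd = 97.97
Terminal payoffs (K − S): max(-62.5, 0) = 0, max(-20, 0) = 0, max(12.03, 0) = 12.03
Node u (S = 149.7): V_u = e^(−0.04)·[0.6085·0.0000 + 0.3915·0.0000] = 0.0000
Node d (S = 112.9): V_d = e^(−0.04)·[0.6085·0.0000 + 0.3915·12.0270] = 4.5238
Node 0 (S = 130): V_0 = e^(−0.04)·[0.6085·0.0000 + 0.3915·4.5238] = 1.7016

$1.70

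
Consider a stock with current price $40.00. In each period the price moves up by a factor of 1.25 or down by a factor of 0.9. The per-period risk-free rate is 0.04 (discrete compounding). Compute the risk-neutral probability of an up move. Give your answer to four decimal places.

Risk-neutral probability p = (1 + 0.04 − 0.9)/(1.25 − 0.9) = 0.1400/0.3500 = 0.4000

p = 0.4000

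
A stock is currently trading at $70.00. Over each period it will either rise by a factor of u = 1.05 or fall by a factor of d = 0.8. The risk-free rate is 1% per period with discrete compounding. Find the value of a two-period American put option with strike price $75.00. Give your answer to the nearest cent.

$5.14

Risk-neutral probability p = (1 + 0.01 − 0.8)/(1.05 − 0.8) = 0.2100/0.2500 = 0.8400
Terminal stock prices: S_uu = 77.17, S_ud = 58.8, S_dd = 44.8
Terminal payoffs (K − S): max(-2.175, 0) = 0, max(16.2, 0) = 16.2, max(30.2, 0) = 30.2
Node u (S = 73.5): continuation = 1/1.01·[0.8400·0.0000 + 0.1600·16.2000] = 2.5663; exercise value = 1.5000 ≤ continuation, so V_u = 2.5663
Node d (S = 56): continuation = 1/1.01·[0.8400·16.2000 + 0.1600·30.2000] = 18.2574; exercise value = 19.0000 > continuation, so V_d = 19.0000 (exercise)
Node 0 (S = 70): continuation = 1/1.01·[0.8400·2.5663 + 0.1600·19.0000] = 5.1443; exercise value = 5.0000 ≤ continuation, so V_0 = 5.1443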